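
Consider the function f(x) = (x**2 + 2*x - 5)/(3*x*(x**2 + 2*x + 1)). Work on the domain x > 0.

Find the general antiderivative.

F(x) = -5*log(x)/3 + 2*log(x + 1) - 2/(x + 1) + C

The denominator factors as 3*x*(x + 1)**2; partial fractions split f into directly integrable pieces: 2/(x + 1) + 2/(x + 1)**2 - 5/(3*x).
Check: d/dx[-5*log(x)/3 + 2*log(x + 1) - 2/(x + 1)] = (x**2 + 2*x - 5)/(3*x**3 + 6*x**2 + 3*x), which equals f(x).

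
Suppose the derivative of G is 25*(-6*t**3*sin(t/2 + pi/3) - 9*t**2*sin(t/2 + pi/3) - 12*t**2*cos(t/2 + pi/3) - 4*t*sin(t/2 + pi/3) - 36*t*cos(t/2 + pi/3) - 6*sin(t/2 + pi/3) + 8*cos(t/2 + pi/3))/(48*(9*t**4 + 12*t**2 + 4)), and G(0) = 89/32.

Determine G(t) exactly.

For G(t) to be correct, d/dt[G] must agree with the stated G'(t) identically.
A general antiderivative is -5*(-5*t/3 - 5/2)*cos(t/2 + pi/3)/(4*(3*t**2 + 2)) + C.
The condition gives C = 89/32 - (25/32) = 2.
So G(t) = (144*t**2 + 50*t*cos(t/2 + pi/3) + 75*cos(t/2 + pi/3) + 96)/(72*t**2 + 48).
Check: d/dt[(144*t**2 + 50*t*cos(t/2 + pi/3) + 75*cos(t/2 + pi/3) + 96)/(72*t**2 + 48)] = (-150*t**3*sin(t/2 + pi/3) - 225*t**2*sin(t/2 + pi/3) - 300*t**2*cos(t/2 + pi/3) - 100*t*sin(t/2 + pi/3) - 900*t*cos(t/2 + pi/3) - 150*sin(t/2 + pi/3) + 200*cos(t/2 + pi/3))/(432*t**4 + 576*t**2 + 192), which equals G'(t).

G(t) = (144*t**2 + 50*t*cos(t/2 + pi/3) + 75*cos(t/2 + pi/3) + 96)/(72*t**2 + 48)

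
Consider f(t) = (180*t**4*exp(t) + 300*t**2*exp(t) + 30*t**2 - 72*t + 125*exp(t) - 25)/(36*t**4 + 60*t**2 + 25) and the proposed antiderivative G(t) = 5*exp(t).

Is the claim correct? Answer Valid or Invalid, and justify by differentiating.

d/dt[G] = 5*exp(t)
d/dt[G] - f(t) = (-30*t**2 + 72*t + 25)/(36*t**4 + 60*t**2 + 25) != 0.

Invalid: d/dt[G] - f = (-30*t**2 + 72*t + 25)/(36*t**4 + 60*t**2 + 25), which is not 0.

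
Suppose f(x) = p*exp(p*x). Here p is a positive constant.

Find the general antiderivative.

Recover f(x) by differentiating a candidate F(x); any mismatch rules it out.
Check: d/dx[exp(p*x)] = p*exp(p*x) = f(x).

F(x) = exp(p*x) + C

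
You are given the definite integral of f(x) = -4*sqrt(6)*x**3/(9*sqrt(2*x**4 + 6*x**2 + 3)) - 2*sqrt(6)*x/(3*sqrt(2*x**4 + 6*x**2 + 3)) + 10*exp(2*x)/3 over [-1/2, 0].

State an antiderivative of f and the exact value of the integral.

Antiderivative: F(x) = (-sqrt(6)*sqrt(2*x**4 + 6*x**2 + 3) + 15*exp(2*x))/9; value = -5*exp(-1)/3 - sqrt(2)/3 + sqrt(111)/18 + 5/3

Integrate term by term and add the pieces.
F(x) = (-sqrt(6)*sqrt(2*x**4 + 6*x**2 + 3) + 15*exp(2*x))/9 is an antiderivative of f.
Check: d/dx[(-sqrt(6)*sqrt(2*x**4 + 6*x**2 + 3) + 15*exp(2*x))/9] = (-4*sqrt(6)*x**3 - 6*sqrt(6)*x + 30*sqrt(2*x**4 + 6*x**2 + 3)*exp(2*x))/(9*sqrt(2*x**4 + 6*x**2 + 3)), which equals f(x).
F(0) = 5/3 - sqrt(2)/3; F(-1/2) = -sqrt(111)/18 + 5*exp(-1)/3.
Integral = F(0) - F(-1/2) = -5*exp(-1)/3 - sqrt(2)/3 + sqrt(111)/18 + 5/3.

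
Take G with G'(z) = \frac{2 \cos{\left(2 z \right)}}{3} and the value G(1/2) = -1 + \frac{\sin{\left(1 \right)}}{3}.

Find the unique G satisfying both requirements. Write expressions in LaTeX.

G(z) = \frac{\sin{\left(2 z \right)}}{3} - 1

Check a candidate G(z) by differentiating: d/dz[G] must match the given G'(z).
A general antiderivative is \frac{\sin{\left(2 z \right)}}{3} + C.
The condition gives C = -1 + \frac{\sin{\left(1 \right)}}{3} - (\frac{\sin{\left(1 \right)}}{3}) = -1.
So G(z) = \frac{\sin{\left(2 z \right)}}{3} - 1.
Check: d/dz[\frac{\sin{\left(2 z \right)}}{3} - 1] = \frac{2 \cos{\left(2 z \right)}}{3} = G'(z).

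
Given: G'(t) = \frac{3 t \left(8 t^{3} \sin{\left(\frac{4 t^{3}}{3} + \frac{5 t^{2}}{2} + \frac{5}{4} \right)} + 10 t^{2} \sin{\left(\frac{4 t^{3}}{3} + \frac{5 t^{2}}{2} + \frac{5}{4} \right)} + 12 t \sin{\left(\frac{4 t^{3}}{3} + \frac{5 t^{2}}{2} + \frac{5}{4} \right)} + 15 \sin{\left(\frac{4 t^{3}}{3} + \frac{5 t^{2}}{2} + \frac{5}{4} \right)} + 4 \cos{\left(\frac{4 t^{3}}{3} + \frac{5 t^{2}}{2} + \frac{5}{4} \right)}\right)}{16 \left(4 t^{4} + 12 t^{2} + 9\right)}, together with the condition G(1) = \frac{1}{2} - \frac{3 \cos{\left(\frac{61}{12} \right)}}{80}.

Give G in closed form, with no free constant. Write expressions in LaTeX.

G'(t) has the shape u'v + uv' for u = - \frac{3}{16 \left(2 t^{2} + 3\right)} and v = \cos{\left(\frac{4 t^{3}}{3} + \frac{5 t^{2}}{2} + \frac{5}{4} \right)} — it is the derivative of the product u*v.
A general antiderivative is - \frac{3 \cos{\left(\frac{4 t^{3}}{3} + \frac{5 t^{2}}{2} + \frac{5}{4} \right)}}{16 \left(2 t^{2} + 3\right)} + C.
The condition gives C = \frac{1}{2} - \frac{3 \cos{\left(\frac{61}{12} \right)}}{80} - (- \frac{3 \cos{\left(\frac{61}{12} \right)}}{80}) = \frac{1}{2}.
So G(t) = \frac{16 t^{2} - 3 \cos{\left(\frac{4 t^{3}}{3} + \frac{5 t^{2}}{2} + \frac{5}{4} \right)} + 24}{16 \left(2 t^{2} + 3\right)}.
Check: d/dt[\frac{16 t^{2} - 3 \cos{\left(\frac{4 t^{3}}{3} + \frac{5 t^{2}}{2} + \frac{5}{4} \right)} + 24}{16 \left(2 t^{2} + 3\right)}] = \frac{24 t^{4} \sin{\left(\frac{4 t^{3}}{3} + \frac{5 t^{2}}{2} + \frac{5}{4} \right)} + 30 t^{3} \sin{\left(\frac{4 t^{3}}{3} + \frac{5 t^{2}}{2} + \frac{5}{4} \right)} + 36 t^{2} \sin{\left(\frac{4 t^{3}}{3} + \frac{5 t^{2}}{2} + \frac{5}{4} \right)} + 45 t \sin{\left(\frac{4 t^{3}}{3} + \frac{5 t^{2}}{2} + \frac{5}{4} \right)} + 12 t \cos{\left(\frac{4 t^{3}}{3} + \frac{5 t^{2}}{2} + \frac{5}{4} \right)}}{64 t^{4} + 192 t^{2} + 144}, which equals G'(t).

G(t) = \frac{16 t^{2} - 3 \cos{\left(\frac{4 t^{3}}{3} + \frac{5 t^{2}}{2} + \frac{5}{4} \right)} + 24}{16 \left(2 t^{2} + 3\right)}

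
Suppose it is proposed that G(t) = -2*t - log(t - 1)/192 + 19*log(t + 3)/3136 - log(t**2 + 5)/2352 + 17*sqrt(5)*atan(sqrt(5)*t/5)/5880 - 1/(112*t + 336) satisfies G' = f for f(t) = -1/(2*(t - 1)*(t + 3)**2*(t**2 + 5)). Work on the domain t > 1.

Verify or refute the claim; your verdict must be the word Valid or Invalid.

Invalid: d/dt[G] - f = -2, which is not 0.

d/dt[G] = (-4*t**5 - 20*t**4 - 32*t**3 - 64*t**2 - 60*t + 179)/(2*t**5 + 10*t**4 + 16*t**3 + 32*t**2 + 30*t - 90)
d/dt[G] - f(t) = -2 != 0.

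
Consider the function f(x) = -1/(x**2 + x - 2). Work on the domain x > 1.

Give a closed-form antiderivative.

An antiderivative is F(x) = -log(x - 1)/3 + log(x + 2)/3.

The denominator factors as (x - 1)*(x + 2); partial fractions split f into directly integrable pieces: 1/(3*(x + 2)) - 1/(3*(x - 1)).
Check: d/dx[-log(x - 1)/3 + log(x + 2)/3] = -1/(x**2 + x - 2) = f(x).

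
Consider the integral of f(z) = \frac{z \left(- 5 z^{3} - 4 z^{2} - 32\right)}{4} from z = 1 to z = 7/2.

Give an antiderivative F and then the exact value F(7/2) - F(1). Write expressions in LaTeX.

A first test for any F(z): its z-derivative must equal f(z) identically.
F(z) = \frac{- z^{5} - z^{4} - 16 z^{2} + 8}{4} is an antiderivative of f.
Check: d/dz[\frac{- z^{5} - z^{4} - 16 z^{2} + 8}{4}] = - \frac{5 z^{4}}{4} - z^{3} - 8 z, which equals f(z).
F(7/2) = - \frac{27625}{128}; F(1) = - \frac{5}{2}.
Integral = F(7/2) - F(1) = - \frac{27305}{128}.

Antiderivative: F(z) = \frac{- z^{5} - z^{4} - 16 z^{2} + 8}{4}; value = - \frac{27305}{128}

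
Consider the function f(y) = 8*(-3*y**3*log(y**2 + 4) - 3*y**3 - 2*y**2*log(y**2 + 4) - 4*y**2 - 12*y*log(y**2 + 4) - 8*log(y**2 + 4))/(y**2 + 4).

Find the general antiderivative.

F(y) = -12*y**2*log(y**2 + 4) - 16*y*log(y**2 + 4) + C

Recognize the product-rule pattern: f = u'v + uv' with u = -12*y**2 - 16*y, v = log(y**2 + 4), so integration by parts undoes it.
Check: d/dy[-12*y**2*log(y**2 + 4) - 16*y*log(y**2 + 4)] = (-24*y**3*log(y**2 + 4) - 24*y**3 - 16*y**2*log(y**2 + 4) - 32*y**2 - 96*y*log(y**2 + 4) - 64*log(y**2 + 4))/(y**2 + 4), which equals f(y).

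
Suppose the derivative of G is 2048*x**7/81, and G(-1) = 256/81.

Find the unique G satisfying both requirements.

The proposed G(x) is checked by its d/dx: the result must match the given G'(x).
A general antiderivative is 256*x**8/81 + C.
The condition gives C = 256/81 - (256/81) = 0.
So G(x) = 256*x**8/81.
Check: d/dx[256*x**8/81] = 2048*x**7/81 = G'(x).

G(x) = 256*x**8/81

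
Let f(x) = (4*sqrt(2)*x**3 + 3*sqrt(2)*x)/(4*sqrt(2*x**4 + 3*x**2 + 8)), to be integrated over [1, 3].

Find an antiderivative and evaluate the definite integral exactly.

The substitution u = x**4 + 3*x**2/2 + 4 works: f is exactly (dF/du)*(du/dx) for that inner function.
F(x) = sqrt(x**4 + 3*x**2/2 + 4)/2 is an antiderivative of f.
Check: d/dx[sqrt(x**4 + 3*x**2/2 + 4)/2] = (4*sqrt(2)*x**3 + 3*sqrt(2)*x)/(4*sqrt(2*x**4 + 3*x**2 + 8)) = f(x).
F(3) = sqrt(394)/4; F(1) = sqrt(26)/4.
Integral = F(3) - F(1) = -sqrt(26)/4 + sqrt(394)/4.

Antiderivative: F(x) = sqrt(x**4 + 3*x**2/2 + 4)/2; value = -sqrt(26)/4 + sqrt(394)/4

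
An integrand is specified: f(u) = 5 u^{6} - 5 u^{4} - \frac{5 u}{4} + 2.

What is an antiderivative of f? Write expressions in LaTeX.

An antiderivative is F(u) = \frac{5 u^{7}}{7} - u^{5} - \frac{5 u^{2}}{8} + 2 u.

Integrate term by term and add the pieces.
Check: d/du[\frac{5 u^{7}}{7} - u^{5} - \frac{5 u^{2}}{8} + 2 u] = 5 u^{6} - 5 u^{4} - \frac{5 u}{4} + 2 = f(u).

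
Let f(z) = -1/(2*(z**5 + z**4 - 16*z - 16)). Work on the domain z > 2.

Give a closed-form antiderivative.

An antiderivative is F(z) = -log(z - 2)/192 + log(z + 1)/30 - log(z + 2)/64 - log(z**2 + 4)/160 + atan(z/2)/160.

Factor the denominator (2*(z - 2)*(z + 1)*(z + 2)*(z**2 + 4)) and decompose: f = -(z - 1)/(80*(z**2 + 4)) - 1/(64*(z + 2)) + 1/(30*(z + 1)) - 1/(192*(z - 2)); each piece integrates to a log, atan, or power term.
Check: d/dz[-log(z - 2)/192 + log(z + 1)/30 - log(z + 2)/64 - log(z**2 + 4)/160 + atan(z/2)/160] = -1/(2*z**5 + 2*z**4 - 32*z - 32), which equals f(z).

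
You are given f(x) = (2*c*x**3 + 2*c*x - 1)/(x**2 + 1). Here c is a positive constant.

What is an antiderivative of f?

An antiderivative is F(x) = c*x**2 - atan(x).

An antiderivative F(x) passes only if d/dx[F] lands on f(x) exactly.
Check: d/dx[c*x**2 - atan(x)] = (2*c*x**3 + 2*c*x - 1)/(x**2 + 1) = f(x).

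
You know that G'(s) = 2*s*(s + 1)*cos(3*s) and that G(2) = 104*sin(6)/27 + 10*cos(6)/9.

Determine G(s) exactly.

G(s) = 2*s**2*sin(3*s)/3 + 2*s*sin(3*s)/3 + 4*s*cos(3*s)/9 - 4*sin(3*s)/27 + 2*cos(3*s)/9

For G(s) to be correct, d/ds[G] must agree with the stated G'(s) identically.
A general antiderivative is 2*s**2*sin(3*s)/3 + 2*s*sin(3*s)/3 + 4*s*cos(3*s)/9 - 4*sin(3*s)/27 + 2*cos(3*s)/9 + C.
The condition gives C = 104*sin(6)/27 + 10*cos(6)/9 - (104*sin(6)/27 + 10*cos(6)/9) = 0.
So G(s) = 2*s**2*sin(3*s)/3 + 2*s*sin(3*s)/3 + 4*s*cos(3*s)/9 - 4*sin(3*s)/27 + 2*cos(3*s)/9.
Check: d/ds[2*s**2*sin(3*s)/3 + 2*s*sin(3*s)/3 + 4*s*cos(3*s)/9 - 4*sin(3*s)/27 + 2*cos(3*s)/9] = 2*s**2*cos(3*s) + 2*s*cos(3*s), which equals G'(s).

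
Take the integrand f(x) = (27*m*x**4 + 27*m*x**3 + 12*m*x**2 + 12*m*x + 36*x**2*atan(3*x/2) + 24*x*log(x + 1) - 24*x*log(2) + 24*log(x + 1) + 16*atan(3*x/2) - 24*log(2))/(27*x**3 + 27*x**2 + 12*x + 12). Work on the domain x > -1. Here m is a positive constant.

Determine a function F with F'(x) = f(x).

An antiderivative F(x) passes only if d/dx[F] lands on f(x) exactly.
Check: d/dx[m*x**2/2 + 4*log(x/2 + 1/2)*atan(3*x/2)/3] = (27*m*x**4 + 27*m*x**3 + 12*m*x**2 + 12*m*x + 36*x**2*atan(3*x/2) + 24*x*log(x + 1) - 24*x*log(2) + 24*log(x + 1) + 16*atan(3*x/2) - 24*log(2))/(27*x**3 + 27*x**2 + 12*x + 12) = f(x).

An antiderivative is F(x) = m*x**2/2 + 4*log(x/2 + 1/2)*atan(3*x/2)/3.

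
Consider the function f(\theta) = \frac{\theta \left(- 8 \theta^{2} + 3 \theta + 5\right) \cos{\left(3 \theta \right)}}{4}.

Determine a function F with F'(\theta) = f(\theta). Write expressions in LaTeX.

An antiderivative is F(\theta) = - \frac{2 \theta^{3} \sin{\left(3 \theta \right)}}{3} + \frac{\theta^{2} \sin{\left(3 \theta \right)}}{4} - \frac{2 \theta^{2} \cos{\left(3 \theta \right)}}{3} + \frac{31 \theta \sin{\left(3 \theta \right)}}{36} + \frac{\theta \cos{\left(3 \theta \right)}}{6} - \frac{\sin{\left(3 \theta \right)}}{18} + \frac{31 \cos{\left(3 \theta \right)}}{108}.

Whatever form F(\theta) takes, F'(\theta) = f(\theta) is non-negotiable.
Check: d/d\theta[- \frac{2 \theta^{3} \sin{\left(3 \theta \right)}}{3} + \frac{\theta^{2} \sin{\left(3 \theta \right)}}{4} - \frac{2 \theta^{2} \cos{\left(3 \theta \right)}}{3} + \frac{31 \theta \sin{\left(3 \theta \right)}}{36} + \frac{\theta \cos{\left(3 \theta \right)}}{6} - \frac{\sin{\left(3 \theta \right)}}{18} + \frac{31 \cos{\left(3 \theta \right)}}{108}] = - 2 \theta^{3} \cos{\left(3 \theta \right)} + \frac{3 \theta^{2} \cos{\left(3 \theta \right)}}{4} + \frac{5 \theta \cos{\left(3 \theta \right)}}{4}, which equals f(\theta).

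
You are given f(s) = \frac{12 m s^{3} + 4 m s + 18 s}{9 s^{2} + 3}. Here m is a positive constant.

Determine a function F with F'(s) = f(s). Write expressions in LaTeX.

For F(s) to be correct the identity F'(s) - f(s) = 0 must hold.
Check: d/ds[\frac{2 m s^{2} + 3 \log{\left(2 s^{2} + \frac{2}{3} \right)}}{3}] = \frac{12 m s^{3} + 4 m s + 18 s}{9 s^{2} + 3} = f(s).

An antiderivative is F(s) = \frac{2 m s^{2} + 3 \log{\left(2 s^{2} + \frac{2}{3} \right)}}{3}.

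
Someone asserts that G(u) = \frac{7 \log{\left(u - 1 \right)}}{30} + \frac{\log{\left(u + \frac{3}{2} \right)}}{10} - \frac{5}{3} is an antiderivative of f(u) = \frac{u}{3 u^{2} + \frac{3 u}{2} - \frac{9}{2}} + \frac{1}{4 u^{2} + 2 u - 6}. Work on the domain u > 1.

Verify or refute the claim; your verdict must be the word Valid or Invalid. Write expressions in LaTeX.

d/du[G] = \frac{4 u + 3}{12 u^{2} + 6 u - 18}
This equals f(u) exactly, so the claim holds.

Valid. The derivative of G reproduces f.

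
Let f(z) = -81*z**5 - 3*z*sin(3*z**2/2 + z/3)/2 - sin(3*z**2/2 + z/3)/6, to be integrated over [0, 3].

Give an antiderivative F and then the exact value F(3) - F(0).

Integrate term by term and add the pieces.
F(z) = -27*z**6/2 + cos(3*z**2/2 + z/3)/2 is an antiderivative of f.
Check: d/dz[-27*z**6/2 + cos(3*z**2/2 + z/3)/2] = -81*z**5 - 3*z*sin(3*z**2/2 + z/3)/2 - sin(3*z**2/2 + z/3)/6 = f(z).
F(3) = -19683/2 + cos(29/2)/2; F(0) = 1/2.
Integral = F(3) - F(0) = -9842 + cos(29/2)/2.

Antiderivative: F(z) = -27*z**6/2 + cos(3*z**2/2 + z/3)/2; value = -9842 + cos(29/2)/2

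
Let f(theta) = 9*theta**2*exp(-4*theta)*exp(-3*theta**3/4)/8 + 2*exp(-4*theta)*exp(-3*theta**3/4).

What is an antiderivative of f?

An antiderivative is F(theta) = -exp(-3*theta**3/4 - 4*theta)/2.

f matches the chain-rule pattern g'(h)*h' with inner function h(theta) = -3*theta**3/4 - 4*theta; substituting u = h(theta) collapses the integral.
Check: d/dtheta[-exp(-3*theta**3/4 - 4*theta)/2] = (9*theta**2 + 16)*exp(-4*theta)*exp(-3*theta**3/4)/8, which equals f(theta).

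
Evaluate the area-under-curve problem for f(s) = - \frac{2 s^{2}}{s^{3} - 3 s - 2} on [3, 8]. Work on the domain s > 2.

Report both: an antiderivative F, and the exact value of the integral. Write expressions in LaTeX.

Factor the denominator (\left(s - 2\right) \left(s + 1\right)^{2}) and decompose: f = - \frac{10}{9 \left(s + 1\right)} + \frac{2}{3 \left(s + 1\right)^{2}} - \frac{8}{9 \left(s - 2\right)}; each piece integrates to a log, atan, or power term.
F(s) = - \frac{8 \log{\left(s - 2 \right)}}{9} - \frac{10 \log{\left(s + 1 \right)}}{9} - \frac{2}{3 s + 3} is an antiderivative of f.
Check: d/ds[- \frac{8 \log{\left(s - 2 \right)}}{9} - \frac{10 \log{\left(s + 1 \right)}}{9} - \frac{2}{3 s + 3}] = - \frac{2 s^{2}}{s^{3} - 3 s - 2} = f(s).
F(8) = - \frac{10 \log{\left(9 \right)}}{9} - \frac{8 \log{\left(6 \right)}}{9} - \frac{2}{27}; F(3) = - \frac{10 \log{\left(4 \right)}}{9} - \frac{1}{6}.
Integral = F(8) - F(3) = - \frac{10 \log{\left(9 \right)}}{9} - \frac{8 \log{\left(6 \right)}}{9} + \frac{5}{54} + \frac{10 \log{\left(4 \right)}}{9}.

Antiderivative: F(s) = - \frac{8 \log{\left(s - 2 \right)}}{9} - \frac{10 \log{\left(s + 1 \right)}}{9} - \frac{2}{3 s + 3}; value = - \frac{10 \log{\left(9 \right)}}{9} - \frac{8 \log{\left(6 \right)}}{9} + \frac{5}{54} + \frac{10 \log{\left(4 \right)}}{9}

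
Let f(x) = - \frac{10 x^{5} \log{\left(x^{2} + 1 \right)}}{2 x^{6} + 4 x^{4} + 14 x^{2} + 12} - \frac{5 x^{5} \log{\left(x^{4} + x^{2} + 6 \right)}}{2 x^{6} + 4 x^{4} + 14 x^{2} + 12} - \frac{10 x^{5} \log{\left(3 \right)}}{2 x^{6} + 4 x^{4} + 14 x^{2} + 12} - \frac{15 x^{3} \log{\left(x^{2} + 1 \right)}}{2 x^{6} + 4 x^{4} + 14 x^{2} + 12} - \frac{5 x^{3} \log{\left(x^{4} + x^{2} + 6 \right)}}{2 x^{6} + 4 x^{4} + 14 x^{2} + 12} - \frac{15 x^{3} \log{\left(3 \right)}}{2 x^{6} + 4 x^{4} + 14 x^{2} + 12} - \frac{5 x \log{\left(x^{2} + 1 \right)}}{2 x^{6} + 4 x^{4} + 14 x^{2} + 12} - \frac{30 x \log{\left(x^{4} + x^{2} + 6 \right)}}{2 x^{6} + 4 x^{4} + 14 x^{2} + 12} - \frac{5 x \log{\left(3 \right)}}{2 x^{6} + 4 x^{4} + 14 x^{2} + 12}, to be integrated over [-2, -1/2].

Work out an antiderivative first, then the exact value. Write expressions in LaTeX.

Antiderivative: F(x) = - \frac{5 \log{\left(3 x^{2} + 3 \right)} \log{\left(x^{4} + x^{2} + 6 \right)}}{4}; value = - \frac{5 \log{\left(\frac{15}{4} \right)} \log{\left(\frac{101}{16} \right)}}{4} + \frac{5 \log{\left(15 \right)} \log{\left(26 \right)}}{4}

f has the shape u'v + uv' for u = - \frac{5 \log{\left(3 x^{2} + 3 \right)}}{4} and v = \log{\left(x^{4} + x^{2} + 6 \right)} — it is the derivative of the product u*v.
F(x) = - \frac{5 \log{\left(3 x^{2} + 3 \right)} \log{\left(x^{4} + x^{2} + 6 \right)}}{4} is an antiderivative of f.
Check: d/dx[- \frac{5 \log{\left(3 x^{2} + 3 \right)} \log{\left(x^{4} + x^{2} + 6 \right)}}{4}] = \frac{- 10 x^{5} \log{\left(x^{2} + 1 \right)} - 5 x^{5} \log{\left(x^{4} + x^{2} + 6 \right)} - 10 x^{5} \log{\left(3 \right)} - 15 x^{3} \log{\left(x^{2} + 1 \right)} - 5 x^{3} \log{\left(x^{4} + x^{2} + 6 \right)} - 15 x^{3} \log{\left(3 \right)} - 5 x \log{\left(x^{2} + 1 \right)} - 30 x \log{\left(x^{4} + x^{2} + 6 \right)} - 5 x \log{\left(3 \right)}}{2 x^{6} + 4 x^{4} + 14 x^{2} + 12}, which equals f(x).
F(-1/2) = - \frac{5 \log{\left(\frac{15}{4} \right)} \log{\left(\frac{101}{16} \right)}}{4}; F(-2) = - \frac{5 \log{\left(15 \right)} \log{\left(26 \right)}}{4}.
Integral = F(-1/2) - F(-2) = - \frac{5 \log{\left(\frac{15}{4} \right)} \log{\left(\frac{101}{16} \right)}}{4} + \frac{5 \log{\left(15 \right)} \log{\left(26 \right)}}{4}.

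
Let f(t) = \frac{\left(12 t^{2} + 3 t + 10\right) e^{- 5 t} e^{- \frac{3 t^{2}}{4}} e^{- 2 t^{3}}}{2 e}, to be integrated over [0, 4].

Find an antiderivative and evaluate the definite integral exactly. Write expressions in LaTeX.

f matches the chain-rule pattern g'(h)*h' with inner function h(t) = - 2 t^{3} - \frac{3 t^{2}}{4} - 5 t - 1; substituting u = h(t) collapses the integral.
F(t) = - \frac{e^{- 5 t} e^{- \frac{3 t^{2}}{4}} e^{- 2 t^{3}}}{e} is an antiderivative of f.
Check: d/dt[- \frac{e^{- 5 t} e^{- \frac{3 t^{2}}{4}} e^{- 2 t^{3}}}{e}] = \frac{\left(12 t^{2} + 3 t + 10\right) e^{- 5 t} e^{- \frac{3 t^{2}}{4}} e^{- 2 t^{3}}}{2 e} = f(t).
F(4) = - \frac{1}{e^{161}}; F(0) = - \frac{1}{e}.
Integral = F(4) - F(0) = - \frac{1}{e^{161}} + e^{-1}.

Antiderivative: F(t) = - \frac{e^{- 5 t} e^{- \frac{3 t^{2}}{4}} e^{- 2 t^{3}}}{e}; value = - \frac{1}{e^{161}} + e^{-1}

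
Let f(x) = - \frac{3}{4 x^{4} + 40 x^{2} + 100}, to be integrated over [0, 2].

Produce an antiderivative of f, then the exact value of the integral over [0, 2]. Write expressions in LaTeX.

Since d/dx undoes antidifferentiation here, F'(x) = f(x) is required of F(x).
F(x) = - \frac{3 x}{40 x^{2} + 200} - \frac{3 \sqrt{5} \operatorname{atan}{\left(\frac{\sqrt{5} x}{5} \right)}}{200} is an antiderivative of f.
Check: d/dx[- \frac{3 x}{40 x^{2} + 200} - \frac{3 \sqrt{5} \operatorname{atan}{\left(\frac{\sqrt{5} x}{5} \right)}}{200}] = - \frac{3}{4 x^{4} + 40 x^{2} + 100} = f(x).
F(2) = - \frac{3 \sqrt{5} \operatorname{atan}{\left(\frac{2 \sqrt{5}}{5} \right)}}{200} - \frac{1}{60}; F(0) = 0.
Integral = F(2) - F(0) = - \frac{3 \sqrt{5} \operatorname{atan}{\left(\frac{2 \sqrt{5}}{5} \right)}}{200} - \frac{1}{60}.

Antiderivative: F(x) = - \frac{3 x}{40 x^{2} + 200} - \frac{3 \sqrt{5} \operatorname{atan}{\left(\frac{\sqrt{5} x}{5} \right)}}{200}; value = - \frac{3 \sqrt{5} \operatorname{atan}{\left(\frac{2 \sqrt{5}}{5} \right)}}{200} - \frac{1}{60}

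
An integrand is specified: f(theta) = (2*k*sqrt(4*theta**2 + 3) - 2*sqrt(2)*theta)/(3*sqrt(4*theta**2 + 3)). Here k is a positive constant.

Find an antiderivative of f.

Any candidate F(theta) must reproduce f(theta) exactly when differentiated.
Check: d/dtheta[2*k*theta/3 - sqrt(2*theta**2 + 3/2)/3] = (2*k*sqrt(4*theta**2 + 3) - 2*sqrt(2)*theta)/(3*sqrt(4*theta**2 + 3)) = f(theta).

An antiderivative is F(theta) = 2*k*theta/3 - sqrt(2*theta**2 + 3/2)/3.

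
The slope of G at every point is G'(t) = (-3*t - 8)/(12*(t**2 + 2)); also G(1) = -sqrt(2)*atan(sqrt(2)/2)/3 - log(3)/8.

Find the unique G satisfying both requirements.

G(t) = -log(t**2 + 2)/8 - sqrt(2)*atan(sqrt(2)*t/2)/3

Since d/dt undoes antidifferentiation here, G(t) must give back the stated G'(t).
A general antiderivative is -log(t**2 + 2)/8 - sqrt(2)*atan(sqrt(2)*t/2)/3 + C.
The condition gives C = -sqrt(2)*atan(sqrt(2)/2)/3 - log(3)/8 - (-sqrt(2)*atan(sqrt(2)/2)/3 - log(3)/8) = 0.
So G(t) = -log(t**2 + 2)/8 - sqrt(2)*atan(sqrt(2)*t/2)/3.
Check: d/dt[-log(t**2 + 2)/8 - sqrt(2)*atan(sqrt(2)*t/2)/3] = (-3*t - 8)/(12*t**2 + 24), which equals G'(t).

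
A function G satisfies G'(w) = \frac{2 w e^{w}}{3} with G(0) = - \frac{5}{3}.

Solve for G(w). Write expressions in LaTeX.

G'(w) has the shape u'v + uv' for u = \frac{2 w}{3} - \frac{2}{3} and v = e^{w} — it is the derivative of the product u*v.
A general antiderivative is \frac{\left(2 w - 2\right) e^{w}}{3} + C.
The condition gives C = - \frac{5}{3} - (- \frac{2}{3}) = -1.
So G(w) = \frac{2 w e^{w}}{3} - \frac{2 e^{w}}{3} - 1.
Check: d/dw[\frac{2 w e^{w}}{3} - \frac{2 e^{w}}{3} - 1] = \frac{2 w e^{w}}{3} = G'(w).

G(w) = \frac{2 w e^{w}}{3} - \frac{2 e^{w}}{3} - 1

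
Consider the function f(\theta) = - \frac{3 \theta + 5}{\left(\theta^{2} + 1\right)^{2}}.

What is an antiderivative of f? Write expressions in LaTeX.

An antiderivative is F(\theta) = \frac{- 5 \theta - 5 \left(\theta^{2} + 1\right) \operatorname{atan}{\left(\theta \right)} + 3}{2 \left(\theta^{2} + 1\right)}.

Whatever form F(\theta) takes, F'(\theta) = f(\theta) is non-negotiable.
Check: d/d\theta[\frac{- 5 \theta - 5 \left(\theta^{2} + 1\right) \operatorname{atan}{\left(\theta \right)} + 3}{2 \left(\theta^{2} + 1\right)}] = \frac{- 3 \theta - 5}{\theta^{4} + 2 \theta^{2} + 1}, which equals f(\theta).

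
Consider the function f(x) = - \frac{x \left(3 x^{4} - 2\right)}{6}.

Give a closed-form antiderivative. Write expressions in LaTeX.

An antiderivative is F(x) = - \frac{x^{6}}{12} + \frac{x^{2}}{6}.

Since d/dx undoes antidifferentiation here, F'(x) = f(x) is required of F(x).
Check: d/dx[- \frac{x^{6}}{12} + \frac{x^{2}}{6}] = - \frac{x^{5}}{2} + \frac{x}{3}, which equals f(x).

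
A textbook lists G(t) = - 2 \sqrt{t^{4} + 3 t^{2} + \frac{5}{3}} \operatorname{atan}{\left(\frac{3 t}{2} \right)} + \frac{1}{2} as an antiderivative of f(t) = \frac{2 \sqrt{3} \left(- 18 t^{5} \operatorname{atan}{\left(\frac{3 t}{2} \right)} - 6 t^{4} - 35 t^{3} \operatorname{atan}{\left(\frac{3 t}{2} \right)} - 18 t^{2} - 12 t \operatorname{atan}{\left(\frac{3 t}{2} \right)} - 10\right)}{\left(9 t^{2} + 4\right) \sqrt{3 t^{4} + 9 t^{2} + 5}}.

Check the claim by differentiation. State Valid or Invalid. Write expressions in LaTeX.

Valid - differentiating G returns exactly f.

d/dt[G] = \frac{- 108 t^{5} \operatorname{atan}{\left(\frac{3 t}{2} \right)} - 36 t^{4} - 210 t^{3} \operatorname{atan}{\left(\frac{3 t}{2} \right)} - 108 t^{2} - 72 t \operatorname{atan}{\left(\frac{3 t}{2} \right)} - 60}{9 \sqrt{3} t^{2} \sqrt{3 t^{4} + 9 t^{2} + 5} + 4 \sqrt{3} \sqrt{3 t^{4} + 9 t^{2} + 5}}
This equals f(t) exactly, so the claim holds.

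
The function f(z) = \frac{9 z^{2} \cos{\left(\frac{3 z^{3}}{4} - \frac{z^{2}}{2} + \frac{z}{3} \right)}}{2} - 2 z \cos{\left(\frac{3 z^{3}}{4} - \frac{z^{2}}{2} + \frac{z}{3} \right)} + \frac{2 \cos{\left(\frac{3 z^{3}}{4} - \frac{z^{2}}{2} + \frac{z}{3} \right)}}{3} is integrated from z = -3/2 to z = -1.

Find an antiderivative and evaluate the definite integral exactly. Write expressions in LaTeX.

The substitution u = \frac{3 z^{3}}{4} - \frac{z^{2}}{2} + \frac{z}{3} works: f is exactly (dF/du)*(du/dz) for that inner function.
F(z) = 2 \sin{\left(\frac{3 z^{3}}{4} - \frac{z^{2}}{2} + \frac{z}{3} \right)} is an antiderivative of f.
Check: d/dz[2 \sin{\left(\frac{3 z^{3}}{4} - \frac{z^{2}}{2} + \frac{z}{3} \right)}] = \frac{9 z^{2} \cos{\left(\frac{3 z^{3}}{4} - \frac{z^{2}}{2} + \frac{z}{3} \right)}}{2} - 2 z \cos{\left(\frac{3 z^{3}}{4} - \frac{z^{2}}{2} + \frac{z}{3} \right)} + \frac{2 \cos{\left(\frac{3 z^{3}}{4} - \frac{z^{2}}{2} + \frac{z}{3} \right)}}{3} = f(z).
F(-1) = - 2 \sin{\left(\frac{19}{12} \right)}; F(-3/2) = - 2 \sin{\left(\frac{133}{32} \right)}.
Integral = F(-1) - F(-3/2) = - 2 \sin{\left(\frac{19}{12} \right)} + 2 \sin{\left(\frac{133}{32} \right)}.

Antiderivative: F(z) = 2 \sin{\left(\frac{3 z^{3}}{4} - \frac{z^{2}}{2} + \frac{z}{3} \right)}; value = - 2 \sin{\left(\frac{19}{12} \right)} + 2 \sin{\left(\frac{133}{32} \right)}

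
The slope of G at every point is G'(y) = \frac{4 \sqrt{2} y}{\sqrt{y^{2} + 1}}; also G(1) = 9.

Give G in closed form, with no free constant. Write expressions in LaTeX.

G'(y) matches the chain-rule pattern g'(h)*h' with inner function h(y) = 2 y^{2} + 2; substituting u = h(y) collapses the integral.
A general antiderivative is 4 \sqrt{2 y^{2} + 2} + C.
The condition gives C = 9 - (8) = 1.
So G(y) = 4 \sqrt{2} \sqrt{y^{2} + 1} + 1.
Check: d/dy[4 \sqrt{2} \sqrt{y^{2} + 1} + 1] = \frac{4 \sqrt{2} y}{\sqrt{y^{2} + 1}} = G'(y).

G(y) = 4 \sqrt{2} \sqrt{y^{2} + 1} + 1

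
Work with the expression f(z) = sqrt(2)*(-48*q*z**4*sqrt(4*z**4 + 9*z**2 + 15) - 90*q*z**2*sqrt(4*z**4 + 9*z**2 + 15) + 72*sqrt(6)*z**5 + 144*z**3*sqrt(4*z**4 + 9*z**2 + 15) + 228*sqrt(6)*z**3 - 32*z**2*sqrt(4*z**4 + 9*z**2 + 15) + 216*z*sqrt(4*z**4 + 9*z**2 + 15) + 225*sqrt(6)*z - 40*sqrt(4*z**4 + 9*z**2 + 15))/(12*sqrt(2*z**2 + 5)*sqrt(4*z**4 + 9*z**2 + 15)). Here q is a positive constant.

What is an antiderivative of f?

f has the shape u'v + uv' for u = -2*sqrt(z**2 + 5/2) and v = q*z**3/2 - 2*z**2 + 2*z/3 - 3*sqrt(2*z**4/3 + 3*z**2/2 + 5/2)/2 + 1 — it is the derivative of the product u*v.
Check: d/dz[-sqrt(2)*sqrt(2*z**2 + 5)*(6*q*z**3 - 24*z**2 + 8*z - 3*sqrt(6)*sqrt(4*z**4 + 9*z**2 + 15) + 12)/12] = (-24*sqrt(2)*q*z**4*sqrt(4*z**4 + 9*z**2 + 15) - 45*sqrt(2)*q*z**2*sqrt(4*z**4 + 9*z**2 + 15) + 72*sqrt(3)*z**5 + 72*sqrt(2)*z**3*sqrt(4*z**4 + 9*z**2 + 15) + 228*sqrt(3)*z**3 - 16*sqrt(2)*z**2*sqrt(4*z**4 + 9*z**2 + 15) + 108*sqrt(2)*z*sqrt(4*z**4 + 9*z**2 + 15) + 225*sqrt(3)*z - 20*sqrt(2)*sqrt(4*z**4 + 9*z**2 + 15))/(6*sqrt(2*z**2 + 5)*sqrt(4*z**4 + 9*z**2 + 15)), which equals f(z).

An antiderivative is F(z) = -sqrt(2)*sqrt(2*z**2 + 5)*(6*q*z**3 - 24*z**2 + 8*z - 3*sqrt(6)*sqrt(4*z**4 + 9*z**2 + 15) + 12)/12.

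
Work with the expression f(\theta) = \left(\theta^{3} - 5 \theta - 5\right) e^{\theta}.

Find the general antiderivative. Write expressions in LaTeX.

Recognize the product-rule pattern: f = u'v + uv' with u = \theta^{3} - 3 \theta^{2} + \theta - 6, v = e^{\theta}, so integration by parts undoes it.
Check: d/d\theta[\theta^{3} e^{\theta} - 3 \theta^{2} e^{\theta} + \theta e^{\theta} - 6 e^{\theta}] = \theta^{3} e^{\theta} - 5 \theta e^{\theta} - 5 e^{\theta}, which equals f(\theta).

F(\theta) = \theta^{3} e^{\theta} - 3 \theta^{2} e^{\theta} + \theta e^{\theta} - 6 e^{\theta} + C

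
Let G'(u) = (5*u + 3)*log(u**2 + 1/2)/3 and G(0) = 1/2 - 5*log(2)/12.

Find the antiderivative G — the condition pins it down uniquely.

G(u) = -5*u**2/6 - 2*u + (5*u**2/6 + u)*log(u**2 + 1/2) + 5*log(u**2 + 1/2)/12 + sqrt(2)*atan(sqrt(2)*u) + 1/2

For G(u) to be correct, d/du[G] must agree with the stated G'(u) identically.
A general antiderivative is -5*u**2/6 - 2*u + (5*u**2/6 + u)*log(u**2 + 1/2) + 5*log(u**2 + 1/2)/12 + sqrt(2)*atan(sqrt(2)*u) + C.
The condition gives C = 1/2 - 5*log(2)/12 - (-5*log(2)/12) = 1/2.
So G(u) = -5*u**2/6 - 2*u + (5*u**2/6 + u)*log(u**2 + 1/2) + 5*log(u**2 + 1/2)/12 + sqrt(2)*atan(sqrt(2)*u) + 1/2.
Check: d/du[-5*u**2/6 - 2*u + (5*u**2/6 + u)*log(u**2 + 1/2) + 5*log(u**2 + 1/2)/12 + sqrt(2)*atan(sqrt(2)*u) + 1/2] = 5*u*log(u**2 + 1/2)/3 + log(u**2 + 1/2), which equals G'(u).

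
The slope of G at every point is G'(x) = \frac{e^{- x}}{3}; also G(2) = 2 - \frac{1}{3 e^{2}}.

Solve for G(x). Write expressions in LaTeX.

The proposed G(x) is checked by its d/dx: the result must match the given G'(x).
A general antiderivative is - \frac{e^{- x}}{3} + C.
The condition gives C = 2 - \frac{1}{3 e^{2}} - (- \frac{1}{3 e^{2}}) = 2.
So G(x) = 2 - \frac{e^{- x}}{3}.
Check: d/dx[2 - \frac{e^{- x}}{3}] = \frac{e^{- x}}{3} = G'(x).

G(x) = 2 - \frac{e^{- x}}{3}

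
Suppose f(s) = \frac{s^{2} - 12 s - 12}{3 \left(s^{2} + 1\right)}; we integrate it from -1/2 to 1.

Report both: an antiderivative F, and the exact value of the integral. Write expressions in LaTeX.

Any candidate F(s) must reproduce f(s) exactly when differentiated.
F(s) = \frac{s - 6 \log{\left(s^{2} + 1 \right)} - 13 \operatorname{atan}{\left(s \right)}}{3} is an antiderivative of f.
Check: d/ds[\frac{s - 6 \log{\left(s^{2} + 1 \right)} - 13 \operatorname{atan}{\left(s \right)}}{3}] = \frac{s^{2} - 12 s - 12}{3 s^{2} + 3}, which equals f(s).
F(1) = - \frac{13 \pi}{12} - 2 \log{\left(2 \right)} + \frac{1}{3}; F(-1/2) = - 2 \log{\left(\frac{5}{4} \right)} - \frac{1}{6} + \frac{13 \operatorname{atan}{\left(\frac{1}{2} \right)}}{3}.
Integral = F(1) - F(-1/2) = - \frac{13 \pi}{12} - \frac{13 \operatorname{atan}{\left(\frac{1}{2} \right)}}{3} - 2 \log{\left(2 \right)} + 2 \log{\left(\frac{5}{4} \right)} + \frac{1}{2}.

Antiderivative: F(s) = \frac{s - 6 \log{\left(s^{2} + 1 \right)} - 13 \operatorname{atan}{\left(s \right)}}{3}; value = - \frac{13 \pi}{12} - \frac{13 \operatorname{atan}{\left(\frac{1}{2} \right)}}{3} - 2 \log{\left(2 \right)} + 2 \log{\left(\frac{5}{4} \right)} + \frac{1}{2}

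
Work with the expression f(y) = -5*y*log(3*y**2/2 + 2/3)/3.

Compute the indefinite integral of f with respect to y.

An antiderivative F(y) passes only if d/dy[F] lands on f(y) exactly.
Check: d/dy[-5*y**2*log(3*y**2/2 + 2/3)/6 + 5*y**2/6 - 10*log(9*y**2 + 4)/27] = -5*y*log(9*y**2 + 4)/3 + 5*y*log(6)/3, which equals f(y).

F(y) = -5*y**2*log(3*y**2/2 + 2/3)/6 + 5*y**2/6 - 10*log(9*y**2 + 4)/27 + C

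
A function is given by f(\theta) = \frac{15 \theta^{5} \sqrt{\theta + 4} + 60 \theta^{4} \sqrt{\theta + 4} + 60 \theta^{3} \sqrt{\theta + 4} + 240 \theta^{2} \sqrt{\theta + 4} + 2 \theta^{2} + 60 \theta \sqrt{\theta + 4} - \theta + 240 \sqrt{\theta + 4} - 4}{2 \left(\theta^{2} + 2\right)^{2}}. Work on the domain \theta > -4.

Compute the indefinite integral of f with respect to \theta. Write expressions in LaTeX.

F(\theta) = \frac{12 \theta^{4} \sqrt{\theta + 4} + 96 \theta^{3} \sqrt{\theta + 4} + 216 \theta^{2} \sqrt{\theta + 4} + 192 \theta \sqrt{\theta + 4} - 4 \theta + 384 \sqrt{\theta + 4} + 1}{4 \left(\theta^{2} + 2\right)} + C

Recover f(\theta) by differentiating a candidate F(\theta); any mismatch rules it out.
Check: d/d\theta[\frac{12 \theta^{4} \sqrt{\theta + 4} + 96 \theta^{3} \sqrt{\theta + 4} + 216 \theta^{2} \sqrt{\theta + 4} + 192 \theta \sqrt{\theta + 4} - 4 \theta + 384 \sqrt{\theta + 4} + 1}{4 \left(\theta^{2} + 2\right)}] = \frac{15 \theta^{6} + 120 \theta^{5} + 300 \theta^{4} + 480 \theta^{3} + 2 \theta^{2} \sqrt{\theta + 4} + 1020 \theta^{2} - \theta \sqrt{\theta + 4} + 480 \theta - 4 \sqrt{\theta + 4} + 960}{2 \theta^{4} \sqrt{\theta + 4} + 8 \theta^{2} \sqrt{\theta + 4} + 8 \sqrt{\theta + 4}}, which equals f(\theta).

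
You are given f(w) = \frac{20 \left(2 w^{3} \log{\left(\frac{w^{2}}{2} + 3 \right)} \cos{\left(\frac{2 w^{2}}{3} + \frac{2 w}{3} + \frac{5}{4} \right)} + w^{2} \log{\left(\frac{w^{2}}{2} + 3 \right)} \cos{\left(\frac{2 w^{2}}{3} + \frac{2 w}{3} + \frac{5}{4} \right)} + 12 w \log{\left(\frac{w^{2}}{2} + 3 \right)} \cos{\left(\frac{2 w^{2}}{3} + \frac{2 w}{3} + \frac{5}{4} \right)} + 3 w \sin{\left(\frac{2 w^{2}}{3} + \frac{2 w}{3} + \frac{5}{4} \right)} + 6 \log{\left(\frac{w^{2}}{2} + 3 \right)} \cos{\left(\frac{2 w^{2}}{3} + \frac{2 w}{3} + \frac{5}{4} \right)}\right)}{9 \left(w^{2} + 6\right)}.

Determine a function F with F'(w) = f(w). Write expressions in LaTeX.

f has the shape u'v + uv' for u = \frac{10 \log{\left(\frac{w^{2}}{2} + 3 \right)}}{3} and v = \sin{\left(\frac{2 w^{2}}{3} + \frac{2 w}{3} + \frac{5}{4} \right)} — it is the derivative of the product u*v.
Check: d/dw[\frac{10 \log{\left(\frac{w^{2}}{2} + 3 \right)} \sin{\left(\frac{2 w^{2}}{3} + \frac{2 w}{3} + \frac{5}{4} \right)}}{3}] = \frac{40 w^{3} \log{\left(\frac{w^{2}}{2} + 3 \right)} \cos{\left(\frac{2 w^{2}}{3} + \frac{2 w}{3} + \frac{5}{4} \right)} + 20 w^{2} \log{\left(\frac{w^{2}}{2} + 3 \right)} \cos{\left(\frac{2 w^{2}}{3} + \frac{2 w}{3} + \frac{5}{4} \right)} + 240 w \log{\left(\frac{w^{2}}{2} + 3 \right)} \cos{\left(\frac{2 w^{2}}{3} + \frac{2 w}{3} + \frac{5}{4} \right)} + 60 w \sin{\left(\frac{2 w^{2}}{3} + \frac{2 w}{3} + \frac{5}{4} \right)} + 120 \log{\left(\frac{w^{2}}{2} + 3 \right)} \cos{\left(\frac{2 w^{2}}{3} + \frac{2 w}{3} + \frac{5}{4} \right)}}{9 w^{2} + 54}, which equals f(w).

An antiderivative is F(w) = \frac{10 \log{\left(\frac{w^{2}}{2} + 3 \right)} \sin{\left(\frac{2 w^{2}}{3} + \frac{2 w}{3} + \frac{5}{4} \right)}}{3}.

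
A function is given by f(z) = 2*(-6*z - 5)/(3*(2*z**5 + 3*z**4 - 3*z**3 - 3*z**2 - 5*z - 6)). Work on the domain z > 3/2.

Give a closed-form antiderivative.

Factor the denominator (3*(z + 1)*(z + 2)*(2*z - 3)*(z**2 + 1)) and decompose: f = (19*z + 87)/(195*(z**2 + 1)) - 64/(195*(2*z - 3)) + 2/(15*(z + 2)) - 1/(15*(z + 1)); each piece integrates to a log, atan, or power term.
Check: d/dz[(-64*log(z - 3/2) - 26*log(z + 1) + 52*log(z + 2) + 19*log(z**2 + 1) + 174*atan(z))/390] = (-12*z - 10)/(6*z**5 + 9*z**4 - 9*z**3 - 9*z**2 - 15*z - 18), which equals f(z).

An antiderivative is F(z) = (-64*log(z - 3/2) - 26*log(z + 1) + 52*log(z + 2) + 19*log(z**2 + 1) + 174*atan(z))/390.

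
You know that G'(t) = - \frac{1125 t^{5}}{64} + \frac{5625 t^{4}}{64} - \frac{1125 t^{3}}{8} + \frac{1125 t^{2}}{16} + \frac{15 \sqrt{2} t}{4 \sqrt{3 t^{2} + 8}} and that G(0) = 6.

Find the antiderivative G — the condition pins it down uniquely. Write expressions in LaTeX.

Integrate term by term and add the pieces.
A general antiderivative is - \frac{3 \left(\frac{5 t^{2}}{4} - \frac{5 t}{2}\right)^{3}}{2} + \frac{5 \sqrt{\frac{3 t^{2}}{2} + 4}}{2} + C.
The condition gives C = 6 - (5) = 1.
So G(t) = - \frac{375 t^{6}}{128} + \frac{1125 t^{5}}{64} - \frac{1125 t^{4}}{32} + \frac{375 t^{3}}{16} + \frac{5 \sqrt{\frac{3 t^{2}}{2} + 4}}{2} + 1.
Check: d/dt[- \frac{375 t^{6}}{128} + \frac{1125 t^{5}}{64} - \frac{1125 t^{4}}{32} + \frac{375 t^{3}}{16} + \frac{5 \sqrt{\frac{3 t^{2}}{2} + 4}}{2} + 1] = \frac{- 1125 t^{5} \sqrt{3 t^{2} + 8} + 5625 t^{4} \sqrt{3 t^{2} + 8} - 9000 t^{3} \sqrt{3 t^{2} + 8} + 4500 t^{2} \sqrt{3 t^{2} + 8} + 240 \sqrt{2} t}{64 \sqrt{3 t^{2} + 8}}, which equals G'(t).

G(t) = - \frac{375 t^{6}}{128} + \frac{1125 t^{5}}{64} - \frac{1125 t^{4}}{32} + \frac{375 t^{3}}{16} + \frac{5 \sqrt{\frac{3 t^{2}}{2} + 4}}{2} + 1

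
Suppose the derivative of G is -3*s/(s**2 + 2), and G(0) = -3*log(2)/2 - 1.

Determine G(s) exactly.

G(s) = (-3*log(s**2 + 2) - 2)/2

The substitution u = s**2 + 2 works: G'(s) is exactly (dG/du)*(du/ds) for that inner function.
A general antiderivative is -3*log(s**2 + 2)/2 + C.
The condition gives C = -3*log(2)/2 - 1 - (-3*log(2)/2) = -1.
So G(s) = (-3*log(s**2 + 2) - 2)/2.
Check: d/ds[(-3*log(s**2 + 2) - 2)/2] = -3*s/(s**2 + 2) = G'(s).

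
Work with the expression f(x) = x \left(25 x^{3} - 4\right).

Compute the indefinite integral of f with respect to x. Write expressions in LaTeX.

Since d/dx undoes antidifferentiation here, F'(x) = f(x) is required of F(x).
Check: d/dx[5 x^{5} - 2 x^{2}] = 25 x^{4} - 4 x, which equals f(x).

F(x) = 5 x^{5} - 2 x^{2} + C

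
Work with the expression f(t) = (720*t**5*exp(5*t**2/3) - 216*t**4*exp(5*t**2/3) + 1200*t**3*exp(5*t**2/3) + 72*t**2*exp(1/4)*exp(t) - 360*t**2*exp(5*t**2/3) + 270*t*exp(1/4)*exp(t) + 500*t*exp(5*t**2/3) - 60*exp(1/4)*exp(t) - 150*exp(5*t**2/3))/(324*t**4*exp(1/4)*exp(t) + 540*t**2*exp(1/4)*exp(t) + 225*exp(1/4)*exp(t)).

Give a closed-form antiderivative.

An antiderivative is F(t) = (24*t**2 - 8*t*exp(1/4)*exp(t)*exp(-5*t**2/3) - 15*exp(1/4)*exp(t)*exp(-5*t**2/3) + 20)/(36*t**2*exp(1/4)*exp(t)*exp(-5*t**2/3) + 30*exp(1/4)*exp(t)*exp(-5*t**2/3)).

Any candidate F(t) must reproduce f(t) exactly when differentiated.
Check: d/dt[(24*t**2 - 8*t*exp(1/4)*exp(t)*exp(-5*t**2/3) - 15*exp(1/4)*exp(t)*exp(-5*t**2/3) + 20)/(36*t**2*exp(1/4)*exp(t)*exp(-5*t**2/3) + 30*exp(1/4)*exp(t)*exp(-5*t**2/3))] = (720*t**5*exp(5*t**2) - 216*t**4*exp(5*t**2) + 1200*t**3*exp(5*t**2) + 72*t**2*exp(1/4)*exp(t)*exp(10*t**2/3) - 360*t**2*exp(5*t**2) + 270*t*exp(1/4)*exp(t)*exp(10*t**2/3) + 500*t*exp(5*t**2) - 60*exp(1/4)*exp(t)*exp(10*t**2/3) - 150*exp(5*t**2))/(324*t**4*exp(1/4)*exp(t)*exp(10*t**2/3) + 540*t**2*exp(1/4)*exp(t)*exp(10*t**2/3) + 225*exp(1/4)*exp(t)*exp(10*t**2/3)), which equals f(t).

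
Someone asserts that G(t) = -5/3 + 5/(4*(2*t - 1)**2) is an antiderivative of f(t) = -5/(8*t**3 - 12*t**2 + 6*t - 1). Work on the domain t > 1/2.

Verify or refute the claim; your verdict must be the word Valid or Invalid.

Valid. The derivative of G reproduces f.

d/dt[G] = -5/(8*t**3 - 12*t**2 + 6*t - 1)
This equals f(t) exactly, so the claim holds.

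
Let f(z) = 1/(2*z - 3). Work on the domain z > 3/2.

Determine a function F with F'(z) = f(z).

An antiderivative is F(z) = log(2*z - 3)/2.

A first test for any F(z): its z-derivative must equal f(z) identically.
Check: d/dz[log(2*z - 3)/2] = 1/(2*z - 3) = f(z).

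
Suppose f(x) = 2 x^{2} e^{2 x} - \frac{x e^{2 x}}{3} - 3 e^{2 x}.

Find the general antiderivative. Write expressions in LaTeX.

Recognize the product-rule pattern: f = u'v + uv' with u = x^{2} - \frac{7 x}{6} - \frac{11}{12}, v = e^{2 x}, so integration by parts undoes it.
Check: d/dx[\frac{\left(12 x^{2} - 14 x - 11\right) e^{2 x}}{12}] = 2 x^{2} e^{2 x} - \frac{x e^{2 x}}{3} - 3 e^{2 x} = f(x).

F(x) = \frac{\left(12 x^{2} - 14 x - 11\right) e^{2 x}}{12} + C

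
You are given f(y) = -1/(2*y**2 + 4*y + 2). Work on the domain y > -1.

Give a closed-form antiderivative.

An antiderivative is F(y) = 1/(2*(y + 1)).

Whatever form F(y) takes, F'(y) = f(y) is non-negotiable.
Check: d/dy[1/(2*(y + 1))] = -1/(2*y**2 + 4*y + 2) = f(y).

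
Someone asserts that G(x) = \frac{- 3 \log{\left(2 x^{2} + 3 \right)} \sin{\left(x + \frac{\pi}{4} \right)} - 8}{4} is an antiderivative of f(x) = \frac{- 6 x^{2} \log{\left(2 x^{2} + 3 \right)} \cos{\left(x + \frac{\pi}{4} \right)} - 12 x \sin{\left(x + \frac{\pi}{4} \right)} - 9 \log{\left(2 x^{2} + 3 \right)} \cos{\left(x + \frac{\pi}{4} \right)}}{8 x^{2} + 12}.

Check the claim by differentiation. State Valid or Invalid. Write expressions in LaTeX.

Valid. The derivative of G reproduces f.

d/dx[G] = \frac{- 6 x^{2} \log{\left(2 x^{2} + 3 \right)} \cos{\left(x + \frac{\pi}{4} \right)} - 12 x \sin{\left(x + \frac{\pi}{4} \right)} - 9 \log{\left(2 x^{2} + 3 \right)} \cos{\left(x + \frac{\pi}{4} \right)}}{8 x^{2} + 12}
This equals f(x) exactly, so the claim holds.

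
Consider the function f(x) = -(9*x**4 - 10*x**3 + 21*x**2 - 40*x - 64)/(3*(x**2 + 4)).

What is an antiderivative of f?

Any candidate F(x) must reproduce f(x) exactly when differentiated.
Check: d/dx[-x**3 + 5*x**2/3 + 5*x + 2*atan(x/2)/3] = (-9*x**4 + 10*x**3 - 21*x**2 + 40*x + 64)/(3*x**2 + 12), which equals f(x).

An antiderivative is F(x) = -x**3 + 5*x**2/3 + 5*x + 2*atan(x/2)/3.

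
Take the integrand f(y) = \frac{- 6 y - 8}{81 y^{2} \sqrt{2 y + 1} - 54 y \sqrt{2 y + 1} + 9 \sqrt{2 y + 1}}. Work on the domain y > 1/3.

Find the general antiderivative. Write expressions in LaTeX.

F(y) = \frac{2 \sqrt{2 y + 1}}{9 \left(3 y - 1\right)} + C

f has the shape u'v + uv' for u = \frac{2 \sqrt{2 y + 1}}{9} and v = \frac{1}{3 y - 1} — it is the derivative of the product u*v.
Check: d/dy[\frac{2 \sqrt{2 y + 1}}{9 \left(3 y - 1\right)}] = \frac{- 6 y - 8}{81 y^{2} \sqrt{2 y + 1} - 54 y \sqrt{2 y + 1} + 9 \sqrt{2 y + 1}} = f(y).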